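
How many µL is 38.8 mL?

milli = 10⁻³, micro = 10⁻⁶; factor is 10³.
38.8 × 10³ = 38800

38800 µL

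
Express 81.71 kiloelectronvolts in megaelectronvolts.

0.08171 megaelectronvolts

kilo = 1e3, mega = 1e6; factor is 1e-3.
81.71 × 1e-3 = 0.08171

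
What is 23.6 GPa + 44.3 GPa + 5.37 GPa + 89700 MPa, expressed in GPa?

162.97 GPa

In GPa:
  23.6 GPa → 23.6
  44.3 GPa → 44.3
  5.37 GPa → 5.37
  89700 MPa = 89700 × 10⁻³ GPa = 89.7
Sum: 23.6 + 44.3 + 5.37 + 89.7 = 162.97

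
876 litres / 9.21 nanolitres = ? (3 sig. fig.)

(876) / (9.21e-9) = 95.11e9

95100000000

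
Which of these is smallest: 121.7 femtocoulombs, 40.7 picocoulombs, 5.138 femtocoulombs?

5.138 femtocoulombs

121.7 femtocoulombs = 0.0000000000001217 coulombs
40.7 picocoulombs = 0.0000000000407 coulombs
5.138 femtocoulombs = 0.000000000000005138 coulombs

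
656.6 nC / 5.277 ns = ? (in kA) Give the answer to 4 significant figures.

0.1244 kA

(656.6e-9) / (5.277e-9) = 124.427 A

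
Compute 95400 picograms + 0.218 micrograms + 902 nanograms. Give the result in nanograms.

1215.4 nanograms

In nanograms:
  95400 picograms = 95400e-3 nanograms = 95.4
  0.218 micrograms = 0.218e3 nanograms = 218
  902 nanograms → 902
Sum: 95.4 + 218 + 902 = 1215.4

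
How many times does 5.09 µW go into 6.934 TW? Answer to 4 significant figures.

1362000000000000000

(6.934e12) / (5.09e-6) = 1.3623e18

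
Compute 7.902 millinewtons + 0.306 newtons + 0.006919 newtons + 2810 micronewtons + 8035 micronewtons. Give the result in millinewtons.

In millinewtons:
  7.902 millinewtons → 7.902
  0.306 newtons = 0.306 × 10³ millinewtons = 306
  0.006919 newtons = 0.006919 × 10³ millinewtons = 6.919
  2810 micronewtons = 2810 × 10⁻³ millinewtons = 2.81
  8035 micronewtons = 8035 × 10⁻³ millinewtons = 8.035
Sum: 7.902 + 306 + 6.919 + 2.81 + 8.035 = 331.666

331.666 millinewtons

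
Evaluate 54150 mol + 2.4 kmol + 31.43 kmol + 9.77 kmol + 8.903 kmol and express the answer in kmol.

In kmol:
  54150 mol = 54150 × 10^-3 kmol = 54.15
  2.4 kmol → 2.4
  31.43 kmol → 31.43
  9.77 kmol → 9.77
  8.903 kmol → 8.903
Sum: 54.15 + 2.4 + 31.43 + 9.77 + 8.903 = 106.653

106.653 kmol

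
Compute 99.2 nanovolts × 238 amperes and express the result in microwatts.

99.2 × 10^-9 × 238 = 23609.6 × 10^-9 W

23.6096 microwatts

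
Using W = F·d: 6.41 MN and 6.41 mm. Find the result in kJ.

6.41e6 × 6.41e-3 = 41.0881e3 J

41.0881 kJ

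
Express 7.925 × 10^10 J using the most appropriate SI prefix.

= 79.25 × 10^9 J; 10^9 is giga.

79.25 GJ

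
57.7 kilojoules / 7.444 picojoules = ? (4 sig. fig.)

7751000000000000

(57.7e3) / (7.444e-12) = 7.7512e15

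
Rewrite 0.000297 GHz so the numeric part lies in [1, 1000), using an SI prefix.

= 297 × 10^3 Hz; 10^3 is kilo.

297 kHz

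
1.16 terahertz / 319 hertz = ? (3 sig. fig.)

(1.16e12) / (319) = 0.003636e12

3640000000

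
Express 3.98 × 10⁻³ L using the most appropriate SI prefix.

3.98 mL

= 3.98 × 10⁻³ L; 10⁻³ is milli.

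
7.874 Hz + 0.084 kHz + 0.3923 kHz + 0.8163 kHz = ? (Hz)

In Hz:
  7.874 Hz → 7.874
  0.084 kHz = 0.084e3 Hz = 84
  0.3923 kHz = 0.3923e3 Hz = 392.3
  0.8163 kHz = 0.8163e3 Hz = 816.3
Sum: 7.874 + 84 + 392.3 + 816.3 = 1300.474

1300.474 Hz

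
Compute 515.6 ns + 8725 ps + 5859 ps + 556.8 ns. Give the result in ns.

In ns:
  515.6 ns → 515.6
  8725 ps = 8725e-3 ns = 8.725
  5859 ps = 5859e-3 ns = 5.859
  556.8 ns → 556.8
Sum: 515.6 + 8.725 + 5.859 + 556.8 = 1086.984

1086.984 ns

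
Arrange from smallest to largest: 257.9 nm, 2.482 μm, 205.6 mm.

257.9 nm < 2.482 μm < 205.6 mm

257.9 nm = 0.0000002579 m
2.482 μm = 0.000002482 m
205.6 mm = 0.2056 m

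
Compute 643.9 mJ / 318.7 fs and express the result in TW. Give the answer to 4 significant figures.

(643.9e-3) / (318.7e-15) = 2.0204e12 W

2.020 TW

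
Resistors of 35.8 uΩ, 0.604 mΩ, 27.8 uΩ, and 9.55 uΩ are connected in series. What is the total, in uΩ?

677.15 uΩ

In uΩ:
  35.8 uΩ → 35.8
  0.604 mΩ = 0.604 × 10³ uΩ = 604
  27.8 uΩ → 27.8
  9.55 uΩ → 9.55
Sum: 35.8 + 604 + 27.8 + 9.55 = 677.15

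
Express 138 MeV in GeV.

mega = 10⁶, giga = 10⁹; factor is 10⁻³.
138 × 10⁻³ = 0.138

0.138 GeV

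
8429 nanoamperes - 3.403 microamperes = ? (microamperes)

5.026 microamperes

In microamperes:
  8429 nanoamperes = 8429e-3 microamperes = 8.429
  3.403 microamperes → 3.403
Difference: 8.429 - 3.403 = 5.026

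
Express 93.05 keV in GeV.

0.00009305 GeV

kilo = 10^3, giga = 10^9; factor is 10^-6.
93.05 × 10^-6 = 0.00009305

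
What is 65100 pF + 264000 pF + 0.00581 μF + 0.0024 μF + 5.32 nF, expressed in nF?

342.63 nF

In nF:
  65100 pF = 65100 × 10⁻³ nF = 65.1
  264000 pF = 264000 × 10⁻³ nF = 264
  0.00581 μF = 0.00581 × 10³ nF = 5.81
  0.0024 μF = 0.0024 × 10³ nF = 2.4
  5.32 nF → 5.32
Sum: 65.1 + 264 + 5.81 + 2.4 + 5.32 = 342.63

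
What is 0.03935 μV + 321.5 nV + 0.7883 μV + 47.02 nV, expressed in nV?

In nV:
  0.03935 μV = 0.03935e3 nV = 39.35
  321.5 nV → 321.5
  0.7883 μV = 0.7883e3 nV = 788.3
  47.02 nV → 47.02
Sum: 39.35 + 321.5 + 788.3 + 47.02 = 1196.17

1196.17 nV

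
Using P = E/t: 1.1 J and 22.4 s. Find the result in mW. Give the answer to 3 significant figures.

(1.1) / (22.4) = 0.049107 W

49.1 mW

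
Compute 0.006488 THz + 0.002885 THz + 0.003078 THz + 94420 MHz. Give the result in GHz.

106.871 GHz

In GHz:
  0.006488 THz = 0.006488 × 10³ GHz = 6.488
  0.002885 THz = 0.002885 × 10³ GHz = 2.885
  0.003078 THz = 0.003078 × 10³ GHz = 3.078
  94420 MHz = 94420 × 10⁻³ GHz = 94.42
Sum: 6.488 + 2.885 + 3.078 + 94.42 = 106.871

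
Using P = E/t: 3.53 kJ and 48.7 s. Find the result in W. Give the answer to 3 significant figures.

(3.53e3) / (48.7) = 0.072485e3 W

72.5 W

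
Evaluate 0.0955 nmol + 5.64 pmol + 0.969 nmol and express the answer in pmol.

1070.14 pmol

In pmol:
  0.0955 nmol = 0.0955 × 10^3 pmol = 95.5
  5.64 pmol → 5.64
  0.969 nmol = 0.969 × 10^3 pmol = 969
Sum: 95.5 + 5.64 + 969 = 1070.14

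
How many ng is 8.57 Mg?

mega = 1e6, nano = 1e-9; factor is 1e15.
8.57 × 1e15 = 8570000000000000

8570000000000000 ng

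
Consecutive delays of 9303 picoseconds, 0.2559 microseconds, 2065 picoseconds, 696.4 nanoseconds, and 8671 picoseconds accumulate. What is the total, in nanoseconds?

972.339 nanoseconds

In nanoseconds:
  9303 picoseconds = 9303e-3 nanoseconds = 9.303
  0.2559 microseconds = 0.2559e3 nanoseconds = 255.9
  2065 picoseconds = 2065e-3 nanoseconds = 2.065
  696.4 nanoseconds → 696.4
  8671 picoseconds = 8671e-3 nanoseconds = 8.671
Sum: 9.303 + 255.9 + 2.065 + 696.4 + 8.671 = 972.339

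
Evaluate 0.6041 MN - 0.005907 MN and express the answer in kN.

In kN:
  0.6041 MN = 0.6041 × 10³ kN = 604.1
  0.005907 MN = 0.005907 × 10³ kN = 5.907
Difference: 604.1 - 5.907 = 598.193

598.193 kN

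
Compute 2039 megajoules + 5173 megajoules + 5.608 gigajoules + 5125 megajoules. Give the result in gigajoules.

In gigajoules:
  2039 megajoules = 2039 × 10^-3 gigajoules = 2.039
  5173 megajoules = 5173 × 10^-3 gigajoules = 5.173
  5.608 gigajoules → 5.608
  5125 megajoules = 5125 × 10^-3 gigajoules = 5.125
Sum: 2.039 + 5.173 + 5.608 + 5.125 = 17.945

17.945 gigajoules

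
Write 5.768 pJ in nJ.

pico = 10^-12, nano = 10^-9; factor is 10^-3.
5.768 × 10^-3 = 0.005768

0.005768 nJ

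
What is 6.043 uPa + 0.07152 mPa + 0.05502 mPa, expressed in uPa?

In uPa:
  6.043 uPa → 6.043
  0.07152 mPa = 0.07152 × 10³ uPa = 71.52
  0.05502 mPa = 0.05502 × 10³ uPa = 55.02
Sum: 6.043 + 71.52 + 55.02 = 132.583

132.583 uPa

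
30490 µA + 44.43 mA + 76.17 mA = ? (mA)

151.09 mA

In mA:
  30490 µA = 30490e-3 mA = 30.49
  44.43 mA → 44.43
  76.17 mA → 76.17
Sum: 30.49 + 44.43 + 76.17 = 151.09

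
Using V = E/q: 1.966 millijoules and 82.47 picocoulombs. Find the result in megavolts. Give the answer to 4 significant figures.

23.84 megavolts

(1.966e-3) / (82.47e-12) = 0.023839e9 V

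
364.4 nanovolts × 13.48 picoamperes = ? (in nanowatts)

364.4 × 10⁻⁹ × 13.48 × 10⁻¹² = 4912.112 × 10⁻²¹ W

0.000000004912112 nanowatts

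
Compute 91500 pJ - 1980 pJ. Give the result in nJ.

89.52 nJ

In nJ:
  91500 pJ = 91500e-3 nJ = 91.5
  1980 pJ = 1980e-3 nJ = 1.98
Difference: 91.5 - 1.98 = 89.52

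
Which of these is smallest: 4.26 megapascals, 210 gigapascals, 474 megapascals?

4.26 megapascals = 4260000 pascals
210 gigapascals = 210000000000 pascals
474 megapascals = 474000000 pascals

4.26 megapascals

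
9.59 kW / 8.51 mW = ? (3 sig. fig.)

1130000

(9.59e3) / (8.51e-3) = 1.127e6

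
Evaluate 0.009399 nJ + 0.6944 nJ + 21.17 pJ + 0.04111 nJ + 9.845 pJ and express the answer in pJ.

In pJ:
  0.009399 nJ = 0.009399 × 10^3 pJ = 9.399
  0.6944 nJ = 0.6944 × 10^3 pJ = 694.4
  21.17 pJ → 21.17
  0.04111 nJ = 0.04111 × 10^3 pJ = 41.11
  9.845 pJ → 9.845
Sum: 9.399 + 694.4 + 21.17 + 41.11 + 9.845 = 775.924

775.924 pJ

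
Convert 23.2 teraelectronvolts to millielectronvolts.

23200000000000000 millielectronvolts

tera = 1e12, milli = 1e-3; factor is 1e15.
23.2 × 1e15 = 23200000000000000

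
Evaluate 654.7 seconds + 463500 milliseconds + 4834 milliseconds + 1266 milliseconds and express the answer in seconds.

1124.3 seconds

In seconds:
  654.7 seconds → 654.7
  463500 milliseconds = 463500 × 10^-3 seconds = 463.5
  4834 milliseconds = 4834 × 10^-3 seconds = 4.834
  1266 milliseconds = 1266 × 10^-3 seconds = 1.266
Sum: 654.7 + 463.5 + 4.834 + 1.266 = 1124.3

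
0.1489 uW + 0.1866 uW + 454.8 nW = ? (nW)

In nW:
  0.1489 uW = 0.1489e3 nW = 148.9
  0.1866 uW = 0.1866e3 nW = 186.6
  454.8 nW → 454.8
Sum: 148.9 + 186.6 + 454.8 = 790.3

790.3 nW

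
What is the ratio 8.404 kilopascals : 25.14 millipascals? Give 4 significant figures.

334300

(8.404 × 10^3) / (25.14 × 10^-3) = 0.33429 × 10^6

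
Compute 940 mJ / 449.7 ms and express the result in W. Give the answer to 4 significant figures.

2.090 W

(940e-3) / (449.7e-3) = 2.09028 W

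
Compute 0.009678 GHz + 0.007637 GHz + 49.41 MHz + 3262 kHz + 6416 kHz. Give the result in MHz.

76.403 MHz

In MHz:
  0.009678 GHz = 0.009678 × 10^3 MHz = 9.678
  0.007637 GHz = 0.007637 × 10^3 MHz = 7.637
  49.41 MHz → 49.41
  3262 kHz = 3262 × 10^-3 MHz = 3.262
  6416 kHz = 6416 × 10^-3 MHz = 6.416
Sum: 9.678 + 7.637 + 49.41 + 3.262 + 6.416 = 76.403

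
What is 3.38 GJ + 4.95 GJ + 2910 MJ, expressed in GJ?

In GJ:
  3.38 GJ → 3.38
  4.95 GJ → 4.95
  2910 MJ = 2910 × 10^-3 GJ = 2.91
Sum: 3.38 + 4.95 + 2.91 = 11.24

11.24 GJ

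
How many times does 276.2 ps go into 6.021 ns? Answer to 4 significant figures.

21.80

(6.021 × 10^-9) / (276.2 × 10^-12) = 0.021799 × 10^3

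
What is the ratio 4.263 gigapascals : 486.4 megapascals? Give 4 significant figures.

(4.263 × 10⁹) / (486.4 × 10⁶) = 0.0087644 × 10³

8.764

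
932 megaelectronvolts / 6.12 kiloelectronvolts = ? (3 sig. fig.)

152000

(932 × 10⁶) / (6.12 × 10³) = 152.3 × 10³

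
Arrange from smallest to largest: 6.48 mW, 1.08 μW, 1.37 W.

6.48 mW = 0.00648 W
1.08 μW = 0.00000108 W
1.37 W = 1.37 W

1.08 μW < 6.48 mW < 1.37 W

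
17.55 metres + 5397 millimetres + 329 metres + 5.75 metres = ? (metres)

In metres:
  17.55 metres → 17.55
  5397 millimetres = 5397 × 10⁻³ metres = 5.397
  329 metres → 329
  5.75 metres → 5.75
Sum: 17.55 + 5.397 + 329 + 5.75 = 357.697

357.697 metres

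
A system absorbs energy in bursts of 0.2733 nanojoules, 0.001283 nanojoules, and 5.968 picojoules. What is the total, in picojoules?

280.551 picojoules

In picojoules:
  0.2733 nanojoules = 0.2733 × 10^3 picojoules = 273.3
  0.001283 nanojoules = 0.001283 × 10^3 picojoules = 1.283
  5.968 picojoules → 5.968
Sum: 273.3 + 1.283 + 5.968 = 280.551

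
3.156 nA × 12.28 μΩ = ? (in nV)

0.00003875568 nV

3.156 × 10⁻⁹ × 12.28 × 10⁻⁶ = 38.75568 × 10⁻¹⁵ V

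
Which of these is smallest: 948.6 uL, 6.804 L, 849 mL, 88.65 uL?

88.65 uL

948.6 uL = 0.0009486 L
6.804 L = 6.804 L
849 mL = 0.849 L
88.65 uL = 0.00008865 L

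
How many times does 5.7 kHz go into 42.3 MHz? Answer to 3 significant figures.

7420

(42.3e6) / (5.7e3) = 7.421e3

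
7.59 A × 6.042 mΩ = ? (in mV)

7.59 × 6.042 × 10⁻³ = 45.85878 × 10⁻³ V

45.85878 mV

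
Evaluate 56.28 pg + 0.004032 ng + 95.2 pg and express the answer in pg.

In pg:
  56.28 pg → 56.28
  0.004032 ng = 0.004032 × 10³ pg = 4.032
  95.2 pg → 95.2
Sum: 56.28 + 4.032 + 95.2 = 155.512

155.512 pg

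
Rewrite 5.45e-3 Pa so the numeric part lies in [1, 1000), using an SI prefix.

= 5.45e-3 Pa; 1e-3 is milli.

5.45 mPa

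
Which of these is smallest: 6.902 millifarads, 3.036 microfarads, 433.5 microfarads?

3.036 microfarads

6.902 millifarads = 0.006902 farads
3.036 microfarads = 0.000003036 farads
433.5 microfarads = 0.0004335 farads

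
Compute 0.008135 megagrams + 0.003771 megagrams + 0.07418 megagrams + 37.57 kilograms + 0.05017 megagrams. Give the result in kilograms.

In kilograms:
  0.008135 megagrams = 0.008135e3 kilograms = 8.135
  0.003771 megagrams = 0.003771e3 kilograms = 3.771
  0.07418 megagrams = 0.07418e3 kilograms = 74.18
  37.57 kilograms → 37.57
  0.05017 megagrams = 0.05017e3 kilograms = 50.17
Sum: 8.135 + 3.771 + 74.18 + 37.57 + 50.17 = 173.826

173.826 kilograms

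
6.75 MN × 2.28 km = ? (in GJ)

6.75 × 10^6 × 2.28 × 10^3 = 15.39 × 10^9 J

15.39 GJ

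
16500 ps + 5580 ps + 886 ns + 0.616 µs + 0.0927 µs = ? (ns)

1616.78 ns

In ns:
  16500 ps = 16500 × 10^-3 ns = 16.5
  5580 ps = 5580 × 10^-3 ns = 5.58
  886 ns → 886
  0.616 µs = 0.616 × 10^3 ns = 616
  0.0927 µs = 0.0927 × 10^3 ns = 92.7
Sum: 16.5 + 5.58 + 886 + 616 + 92.7 = 1616.78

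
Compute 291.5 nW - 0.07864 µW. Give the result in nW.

212.86 nW

In nW:
  291.5 nW → 291.5
  0.07864 µW = 0.07864 × 10^3 nW = 78.64
Difference: 291.5 - 78.64 = 212.86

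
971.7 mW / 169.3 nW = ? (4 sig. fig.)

5740000

(971.7 × 10^-3) / (169.3 × 10^-9) = 5.7395 × 10^6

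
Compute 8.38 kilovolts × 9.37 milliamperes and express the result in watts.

8.38 × 10^3 × 9.37 × 10^-3 = 78.5206 W

78.5206 watts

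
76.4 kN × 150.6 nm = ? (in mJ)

11.50584 mJ

76.4 × 10³ × 150.6 × 10⁻⁹ = 11505.84 × 10⁻⁶ J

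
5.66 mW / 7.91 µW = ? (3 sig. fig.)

(5.66 × 10⁻³) / (7.91 × 10⁻⁶) = 0.7155 × 10³

716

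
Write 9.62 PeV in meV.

peta = 10^15, milli = 10^-3; factor is 10^18.
9.62 × 10^18 = 9620000000000000000

9620000000000000000 meV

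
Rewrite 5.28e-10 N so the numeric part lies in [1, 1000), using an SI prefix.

528 pN

= 528e-12 N; 1e-12 is pico.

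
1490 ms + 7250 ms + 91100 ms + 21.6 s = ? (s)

In s:
  1490 ms = 1490 × 10^-3 s = 1.49
  7250 ms = 7250 × 10^-3 s = 7.25
  91100 ms = 91100 × 10^-3 s = 91.1
  21.6 s → 21.6
Sum: 1.49 + 7.25 + 91.1 + 21.6 = 121.44

121.44 s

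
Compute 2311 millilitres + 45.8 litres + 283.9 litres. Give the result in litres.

332.011 litres

In litres:
  2311 millilitres = 2311 × 10⁻³ litres = 2.311
  45.8 litres → 45.8
  283.9 litres → 283.9
Sum: 2.311 + 45.8 + 283.9 = 332.011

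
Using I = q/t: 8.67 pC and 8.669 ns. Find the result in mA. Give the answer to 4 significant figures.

(8.67 × 10^-12) / (8.669 × 10^-9) = 1.00012 × 10^-3 A

1.000 mA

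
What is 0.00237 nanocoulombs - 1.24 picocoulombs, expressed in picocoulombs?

1.13 picocoulombs

In picocoulombs:
  0.00237 nanocoulombs = 0.00237 × 10³ picocoulombs = 2.37
  1.24 picocoulombs → 1.24
Difference: 2.37 - 1.24 = 1.13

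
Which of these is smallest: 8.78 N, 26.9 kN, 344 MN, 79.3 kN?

8.78 N = 8.78 N
26.9 kN = 26900 N
344 MN = 344000000 N
79.3 kN = 79300 N

8.78 N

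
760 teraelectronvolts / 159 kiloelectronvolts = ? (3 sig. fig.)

4780000000

(760 × 10¹²) / (159 × 10³) = 4.78 × 10⁹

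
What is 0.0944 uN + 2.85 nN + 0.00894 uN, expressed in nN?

In nN:
  0.0944 uN = 0.0944 × 10³ nN = 94.4
  2.85 nN → 2.85
  0.00894 uN = 0.00894 × 10³ nN = 8.94
Sum: 94.4 + 2.85 + 8.94 = 106.19

106.19 nN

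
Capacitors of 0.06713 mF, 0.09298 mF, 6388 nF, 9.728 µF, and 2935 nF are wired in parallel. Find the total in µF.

179.161 µF

In µF:
  0.06713 mF = 0.06713 × 10^3 µF = 67.13
  0.09298 mF = 0.09298 × 10^3 µF = 92.98
  6388 nF = 6388 × 10^-3 µF = 6.388
  9.728 µF → 9.728
  2935 nF = 2935 × 10^-3 µF = 2.935
Sum: 67.13 + 92.98 + 6.388 + 9.728 + 2.935 = 179.161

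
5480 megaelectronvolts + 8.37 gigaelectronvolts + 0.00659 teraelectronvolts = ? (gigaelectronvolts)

In gigaelectronvolts:
  5480 megaelectronvolts = 5480 × 10⁻³ gigaelectronvolts = 5.48
  8.37 gigaelectronvolts → 8.37
  0.00659 teraelectronvolts = 0.00659 × 10³ gigaelectronvolts = 6.59
Sum: 5.48 + 8.37 + 6.59 = 20.44

20.44 gigaelectronvolts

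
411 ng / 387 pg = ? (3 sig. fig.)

1060

(411 × 10^-9) / (387 × 10^-12) = 1.062 × 10^3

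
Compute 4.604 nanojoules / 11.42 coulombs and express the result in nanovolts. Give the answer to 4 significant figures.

(4.604 × 10^-9) / (11.42) = 0.403152 × 10^-9 V

0.4032 nanovolts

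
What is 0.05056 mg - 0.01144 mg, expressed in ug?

In ug:
  0.05056 mg = 0.05056 × 10³ ug = 50.56
  0.01144 mg = 0.01144 × 10³ ug = 11.44
Difference: 50.56 - 11.44 = 39.12

39.12 ug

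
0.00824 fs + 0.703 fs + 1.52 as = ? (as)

712.76 as

In as:
  0.00824 fs = 0.00824e3 as = 8.24
  0.703 fs = 0.703e3 as = 703
  1.52 as → 1.52
Sum: 8.24 + 703 + 1.52 = 712.76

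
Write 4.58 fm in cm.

femto = 1e-15, centi = 1e-2; factor is 1e-13.
4.58 × 1e-13 = 0.000000000000458

0.000000000000458 cm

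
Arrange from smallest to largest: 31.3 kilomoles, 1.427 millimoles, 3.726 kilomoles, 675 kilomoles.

31.3 kilomoles = 31300 moles
1.427 millimoles = 0.001427 moles
3.726 kilomoles = 3726 moles
675 kilomoles = 675000 moles

1.427 millimoles < 3.726 kilomoles < 31.3 kilomoles < 675 kilomoles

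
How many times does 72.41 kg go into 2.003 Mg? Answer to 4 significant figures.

27.66

(2.003e6) / (72.41e3) = 0.027662e3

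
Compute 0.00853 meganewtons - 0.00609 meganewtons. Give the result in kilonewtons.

2.44 kilonewtons

In kilonewtons:
  0.00853 meganewtons = 0.00853e3 kilonewtons = 8.53
  0.00609 meganewtons = 0.00609e3 kilonewtons = 6.09
Difference: 8.53 - 6.09 = 2.44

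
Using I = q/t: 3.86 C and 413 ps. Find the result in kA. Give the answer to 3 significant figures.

9350000 kA

(3.86) / (413 × 10⁻¹²) = 0.0093462 × 10¹² A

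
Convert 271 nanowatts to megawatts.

0.000000000000271 megawatts

nano = 10⁻⁹, mega = 10⁶; factor is 10⁻¹⁵.
271 × 10⁻¹⁵ = 0.000000000000271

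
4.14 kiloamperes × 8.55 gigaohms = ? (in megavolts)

35397000 megavolts

4.14 × 10³ × 8.55 × 10⁹ = 35.397 × 10¹² V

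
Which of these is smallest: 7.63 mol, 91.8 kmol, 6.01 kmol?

7.63 mol = 7.63 mol
91.8 kmol = 91800 mol
6.01 kmol = 6010 mol

7.63 mol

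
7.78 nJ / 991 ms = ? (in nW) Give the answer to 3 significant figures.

(7.78 × 10⁻⁹) / (991 × 10⁻³) = 0.0078507 × 10⁻⁶ W

7.85 nW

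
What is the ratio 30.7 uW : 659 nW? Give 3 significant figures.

46.6

(30.7 × 10⁻⁶) / (659 × 10⁻⁹) = 0.04659 × 10³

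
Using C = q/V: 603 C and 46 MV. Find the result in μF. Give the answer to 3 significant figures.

(603) / (46 × 10^6) = 13.109 × 10^-6 F

13.1 μF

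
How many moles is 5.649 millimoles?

milli = 10⁻³, (no prefix) = 10⁰; factor is 10⁻³.
5.649 × 10⁻³ = 0.005649

0.005649 moles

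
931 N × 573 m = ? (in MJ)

0.533463 MJ

931 × 573 = 533463 J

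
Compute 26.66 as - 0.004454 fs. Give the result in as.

22.206 as

In as:
  26.66 as → 26.66
  0.004454 fs = 0.004454 × 10³ as = 4.454
Difference: 26.66 - 4.454 = 22.206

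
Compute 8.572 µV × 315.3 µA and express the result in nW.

2.7027516 nW

8.572 × 10^-6 × 315.3 × 10^-6 = 2702.7516 × 10^-12 W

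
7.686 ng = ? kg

nano = 10⁻⁹, kilo = 10³; factor is 10⁻¹².
7.686 × 10⁻¹² = 0.000000000007686

0.000000000007686 kg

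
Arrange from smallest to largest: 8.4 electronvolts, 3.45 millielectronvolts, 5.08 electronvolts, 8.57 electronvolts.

8.4 electronvolts = 8.4 electronvolts
3.45 millielectronvolts = 0.00345 electronvolts
5.08 electronvolts = 5.08 electronvolts
8.57 electronvolts = 8.57 electronvolts

3.45 millielectronvolts < 5.08 electronvolts < 8.4 electronvolts < 8.57 electronvolts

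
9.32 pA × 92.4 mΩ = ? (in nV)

9.32 × 10^-12 × 92.4 × 10^-3 = 861.168 × 10^-15 V

0.000861168 nV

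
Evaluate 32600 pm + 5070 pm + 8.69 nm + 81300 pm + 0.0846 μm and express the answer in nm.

In nm:
  32600 pm = 32600 × 10⁻³ nm = 32.6
  5070 pm = 5070 × 10⁻³ nm = 5.07
  8.69 nm → 8.69
  81300 pm = 81300 × 10⁻³ nm = 81.3
  0.0846 μm = 0.0846 × 10³ nm = 84.6
Sum: 32.6 + 5.07 + 8.69 + 81.3 + 84.6 = 212.26

212.26 nm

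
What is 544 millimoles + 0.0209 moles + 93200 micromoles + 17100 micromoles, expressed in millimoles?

675.2 millimoles

In millimoles:
  544 millimoles → 544
  0.0209 moles = 0.0209 × 10^3 millimoles = 20.9
  93200 micromoles = 93200 × 10^-3 millimoles = 93.2
  17100 micromoles = 17100 × 10^-3 millimoles = 17.1
Sum: 544 + 20.9 + 93.2 + 17.1 = 675.2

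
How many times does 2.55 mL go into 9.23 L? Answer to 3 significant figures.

3620

(9.23) / (2.55 × 10⁻³) = 3.62 × 10³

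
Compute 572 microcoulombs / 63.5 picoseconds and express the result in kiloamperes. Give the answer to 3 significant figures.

(572 × 10⁻⁶) / (63.5 × 10⁻¹²) = 9.0079 × 10⁶ A

9010 kiloamperes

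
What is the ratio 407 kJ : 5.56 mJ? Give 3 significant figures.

73200000

(407 × 10³) / (5.56 × 10⁻³) = 73.2 × 10⁶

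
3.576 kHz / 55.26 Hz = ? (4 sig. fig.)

64.71

(3.576e3) / (55.26) = 0.064712e3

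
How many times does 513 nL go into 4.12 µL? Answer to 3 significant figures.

(4.12 × 10^-6) / (513 × 10^-9) = 0.008031 × 10^3

8.03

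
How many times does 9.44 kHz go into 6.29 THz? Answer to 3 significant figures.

(6.29 × 10¹²) / (9.44 × 10³) = 0.6663 × 10⁹

666000000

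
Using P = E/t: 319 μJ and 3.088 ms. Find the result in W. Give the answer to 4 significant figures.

0.1033 W

(319 × 10^-6) / (3.088 × 10^-3) = 103.303 × 10^-3 W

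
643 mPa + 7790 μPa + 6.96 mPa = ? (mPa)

In mPa:
  643 mPa → 643
  7790 μPa = 7790 × 10^-3 mPa = 7.79
  6.96 mPa → 6.96
Sum: 643 + 7.79 + 6.96 = 657.75

657.75 mPa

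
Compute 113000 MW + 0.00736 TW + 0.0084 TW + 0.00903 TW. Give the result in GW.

In GW:
  113000 MW = 113000 × 10^-3 GW = 113
  0.00736 TW = 0.00736 × 10^3 GW = 7.36
  0.0084 TW = 0.0084 × 10^3 GW = 8.4
  0.00903 TW = 0.00903 × 10^3 GW = 9.03
Sum: 113 + 7.36 + 8.4 + 9.03 = 137.79

137.79 GW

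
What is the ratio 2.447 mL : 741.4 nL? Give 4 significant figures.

3301

(2.447 × 10^-3) / (741.4 × 10^-9) = 0.0033005 × 10^6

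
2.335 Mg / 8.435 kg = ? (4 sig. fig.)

(2.335 × 10^6) / (8.435 × 10^3) = 0.27682 × 10^3

276.8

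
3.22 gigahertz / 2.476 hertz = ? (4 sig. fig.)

(3.22 × 10^9) / (2.476) = 1.3005 × 10^9

1300000000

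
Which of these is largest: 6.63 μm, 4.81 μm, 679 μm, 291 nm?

6.63 μm = 0.00000663 m
4.81 μm = 0.00000481 m
679 μm = 0.000679 m
291 nm = 0.000000291 m

679 μm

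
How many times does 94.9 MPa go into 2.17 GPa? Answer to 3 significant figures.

22.9

(2.17 × 10^9) / (94.9 × 10^6) = 0.02287 × 10^3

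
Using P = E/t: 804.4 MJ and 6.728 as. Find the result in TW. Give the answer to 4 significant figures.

119600000000000 TW

(804.4 × 10⁶) / (6.728 × 10⁻¹⁸) = 119.56 × 10²⁴ W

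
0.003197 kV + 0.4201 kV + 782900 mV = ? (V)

1206.197 V

In V:
  0.003197 kV = 0.003197e3 V = 3.197
  0.4201 kV = 0.4201e3 V = 420.1
  782900 mV = 782900e-3 V = 782.9
Sum: 3.197 + 420.1 + 782.9 = 1206.197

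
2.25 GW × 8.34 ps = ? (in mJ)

18.765 mJ

2.25e9 × 8.34e-12 = 18.765e-3 J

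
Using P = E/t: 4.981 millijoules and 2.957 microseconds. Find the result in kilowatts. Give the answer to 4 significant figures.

1.684 kilowatts

(4.981 × 10^-3) / (2.957 × 10^-6) = 1.68448 × 10^3 W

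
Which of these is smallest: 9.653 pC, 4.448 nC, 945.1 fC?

945.1 fC

9.653 pC = 0.000000000009653 C
4.448 nC = 0.000000004448 C
945.1 fC = 0.0000000000009451 C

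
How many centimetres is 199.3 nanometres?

nano = 10⁻⁹, centi = 10⁻²; factor is 10⁻⁷.
199.3 × 10⁻⁷ = 0.00001993

0.00001993 centimetres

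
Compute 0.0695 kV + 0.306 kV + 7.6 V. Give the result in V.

In V:
  0.0695 kV = 0.0695 × 10^3 V = 69.5
  0.306 kV = 0.306 × 10^3 V = 306
  7.6 V → 7.6
Sum: 69.5 + 306 + 7.6 = 383.1

383.1 V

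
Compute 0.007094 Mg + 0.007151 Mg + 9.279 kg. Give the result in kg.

23.524 kg

In kg:
  0.007094 Mg = 0.007094 × 10^3 kg = 7.094
  0.007151 Mg = 0.007151 × 10^3 kg = 7.151
  9.279 kg → 9.279
Sum: 7.094 + 7.151 + 9.279 = 23.524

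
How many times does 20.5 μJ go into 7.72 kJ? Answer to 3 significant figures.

377000000

(7.72 × 10³) / (20.5 × 10⁻⁶) = 0.3766 × 10⁹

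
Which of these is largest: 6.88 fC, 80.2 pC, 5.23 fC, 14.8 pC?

80.2 pC

6.88 fC = 0.00000000000000688 C
80.2 pC = 0.0000000000802 C
5.23 fC = 0.00000000000000523 C
14.8 pC = 0.0000000000148 C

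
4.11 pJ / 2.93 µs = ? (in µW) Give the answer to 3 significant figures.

1.40 µW

(4.11e-12) / (2.93e-6) = 1.4027e-6 W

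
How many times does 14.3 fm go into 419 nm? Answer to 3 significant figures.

(419e-9) / (14.3e-15) = 29.3e6

29300000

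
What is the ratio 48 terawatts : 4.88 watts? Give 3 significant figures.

9840000000000

(48 × 10¹²) / (4.88) = 9.836 × 10¹²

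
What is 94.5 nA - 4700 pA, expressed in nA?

In nA:
  94.5 nA → 94.5
  4700 pA = 4700 × 10^-3 nA = 4.7
Difference: 94.5 - 4.7 = 89.8

89.8 nA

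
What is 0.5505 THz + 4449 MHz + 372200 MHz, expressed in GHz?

927.149 GHz

In GHz:
  0.5505 THz = 0.5505e3 GHz = 550.5
  4449 MHz = 4449e-3 GHz = 4.449
  372200 MHz = 372200e-3 GHz = 372.2
Sum: 550.5 + 4.449 + 372.2 = 927.149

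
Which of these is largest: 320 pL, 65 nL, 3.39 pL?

320 pL = 0.00000000032 L
65 nL = 0.000000065 L
3.39 pL = 0.00000000000339 L

65 nL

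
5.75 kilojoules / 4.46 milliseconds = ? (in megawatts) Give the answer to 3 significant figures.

(5.75 × 10³) / (4.46 × 10⁻³) = 1.2892 × 10⁶ W

1.29 megawatts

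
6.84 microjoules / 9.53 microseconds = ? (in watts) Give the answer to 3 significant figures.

0.718 watts

(6.84e-6) / (9.53e-6) = 0.71773 W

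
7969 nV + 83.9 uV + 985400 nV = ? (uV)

1077.269 uV

In uV:
  7969 nV = 7969e-3 uV = 7.969
  83.9 uV → 83.9
  985400 nV = 985400e-3 uV = 985.4
Sum: 7.969 + 83.9 + 985.4 = 1077.269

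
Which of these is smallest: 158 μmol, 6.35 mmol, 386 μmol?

158 μmol = 0.000158 mol
6.35 mmol = 0.00635 mol
386 μmol = 0.000386 mol

158 μmol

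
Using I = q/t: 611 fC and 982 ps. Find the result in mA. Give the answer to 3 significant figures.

0.622 mA

(611 × 10^-15) / (982 × 10^-12) = 0.6222 × 10^-3 A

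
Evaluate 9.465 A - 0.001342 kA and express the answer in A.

In A:
  9.465 A → 9.465
  0.001342 kA = 0.001342e3 A = 1.342
Difference: 9.465 - 1.342 = 8.123

8.123 A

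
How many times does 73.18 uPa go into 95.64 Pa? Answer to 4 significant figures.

1307000

(95.64) / (73.18 × 10^-6) = 1.3069 × 10^6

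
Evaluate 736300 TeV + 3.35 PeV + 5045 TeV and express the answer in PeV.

744.695 PeV

In PeV:
  736300 TeV = 736300 × 10⁻³ PeV = 736.3
  3.35 PeV → 3.35
  5045 TeV = 5045 × 10⁻³ PeV = 5.045
Sum: 736.3 + 3.35 + 5.045 = 744.695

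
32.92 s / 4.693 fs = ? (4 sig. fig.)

(32.92) / (4.693 × 10⁻¹⁵) = 7.0147 × 10¹⁵

7015000000000000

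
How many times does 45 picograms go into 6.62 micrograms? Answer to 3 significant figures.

147000

(6.62 × 10⁻⁶) / (45 × 10⁻¹²) = 0.1471 × 10⁶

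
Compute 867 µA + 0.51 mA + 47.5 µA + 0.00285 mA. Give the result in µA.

In µA:
  867 µA → 867
  0.51 mA = 0.51e3 µA = 510
  47.5 µA → 47.5
  0.00285 mA = 0.00285e3 µA = 2.85
Sum: 867 + 510 + 47.5 + 2.85 = 1427.35

1427.35 µA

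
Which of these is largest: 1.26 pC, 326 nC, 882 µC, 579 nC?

1.26 pC = 0.00000000000126 C
326 nC = 0.000000326 C
882 µC = 0.000882 C
579 nC = 0.000000579 C

882 µC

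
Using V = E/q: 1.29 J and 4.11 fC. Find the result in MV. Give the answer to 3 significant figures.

314000000 MV

(1.29) / (4.11 × 10^-15) = 0.31387 × 10^15 V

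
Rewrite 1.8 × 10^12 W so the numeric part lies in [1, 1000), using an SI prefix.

1.8 TW

= 1.8 × 10^12 W; 10^12 is tera.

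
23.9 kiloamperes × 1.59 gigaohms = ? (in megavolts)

38001000 megavolts

23.9 × 10^3 × 1.59 × 10^9 = 38.001 × 10^12 V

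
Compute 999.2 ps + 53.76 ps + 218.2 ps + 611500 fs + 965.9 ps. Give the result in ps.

In ps:
  999.2 ps → 999.2
  53.76 ps → 53.76
  218.2 ps → 218.2
  611500 fs = 611500e-3 ps = 611.5
  965.9 ps → 965.9
Sum: 999.2 + 53.76 + 218.2 + 611.5 + 965.9 = 2848.56

2848.56 ps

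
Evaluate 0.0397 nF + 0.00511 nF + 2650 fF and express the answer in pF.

In pF:
  0.0397 nF = 0.0397 × 10^3 pF = 39.7
  0.00511 nF = 0.00511 × 10^3 pF = 5.11
  2650 fF = 2650 × 10^-3 pF = 2.65
Sum: 39.7 + 5.11 + 2.65 = 47.46

47.46 pF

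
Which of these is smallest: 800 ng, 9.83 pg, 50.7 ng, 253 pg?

800 ng = 0.0000008 g
9.83 pg = 0.00000000000983 g
50.7 ng = 0.0000000507 g
253 pg = 0.000000000253 g

9.83 pg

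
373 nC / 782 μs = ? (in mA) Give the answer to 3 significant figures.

0.477 mA

(373e-9) / (782e-6) = 0.47698e-3 A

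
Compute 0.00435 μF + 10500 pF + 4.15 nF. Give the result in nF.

In nF:
  0.00435 μF = 0.00435e3 nF = 4.35
  10500 pF = 10500e-3 nF = 10.5
  4.15 nF → 4.15
Sum: 4.35 + 10.5 + 4.15 = 19

19 nF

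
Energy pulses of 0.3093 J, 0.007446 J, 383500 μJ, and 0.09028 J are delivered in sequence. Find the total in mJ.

790.526 mJ

In mJ:
  0.3093 J = 0.3093e3 mJ = 309.3
  0.007446 J = 0.007446e3 mJ = 7.446
  383500 μJ = 383500e-3 mJ = 383.5
  0.09028 J = 0.09028e3 mJ = 90.28
Sum: 309.3 + 7.446 + 383.5 + 90.28 = 790.526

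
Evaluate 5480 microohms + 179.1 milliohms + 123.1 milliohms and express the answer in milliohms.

In milliohms:
  5480 microohms = 5480 × 10⁻³ milliohms = 5.48
  179.1 milliohms → 179.1
  123.1 milliohms → 123.1
Sum: 5.48 + 179.1 + 123.1 = 307.68

307.68 milliohms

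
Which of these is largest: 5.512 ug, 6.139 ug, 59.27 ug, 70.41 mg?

5.512 ug = 0.000005512 g
6.139 ug = 0.000006139 g
59.27 ug = 0.00005927 g
70.41 mg = 0.07041 g

70.41 mg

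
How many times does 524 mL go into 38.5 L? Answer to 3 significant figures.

(38.5) / (524 × 10⁻³) = 0.07347 × 10³

73.5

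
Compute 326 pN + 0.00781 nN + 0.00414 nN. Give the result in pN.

In pN:
  326 pN → 326
  0.00781 nN = 0.00781 × 10³ pN = 7.81
  0.00414 nN = 0.00414 × 10³ pN = 4.14
Sum: 326 + 7.81 + 4.14 = 337.95

337.95 pN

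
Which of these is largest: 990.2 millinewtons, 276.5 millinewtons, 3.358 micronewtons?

990.2 millinewtons = 0.9902 newtons
276.5 millinewtons = 0.2765 newtons
3.358 micronewtons = 0.000003358 newtons

990.2 millinewtons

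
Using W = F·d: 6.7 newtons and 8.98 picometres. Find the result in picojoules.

6.7 × 8.98e-12 = 60.166e-12 J

60.166 picojoules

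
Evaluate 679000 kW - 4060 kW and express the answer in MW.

In MW:
  679000 kW = 679000 × 10⁻³ MW = 679
  4060 kW = 4060 × 10⁻³ MW = 4.06
Difference: 679 - 4.06 = 674.94

674.94 MW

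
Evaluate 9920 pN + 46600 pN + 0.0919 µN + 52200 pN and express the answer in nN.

In nN:
  9920 pN = 9920e-3 nN = 9.92
  46600 pN = 46600e-3 nN = 46.6
  0.0919 µN = 0.0919e3 nN = 91.9
  52200 pN = 52200e-3 nN = 52.2
Sum: 9.92 + 46.6 + 91.9 + 52.2 = 200.62

200.62 nN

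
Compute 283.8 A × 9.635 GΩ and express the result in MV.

283.8 × 9.635 × 10^9 = 2734.413 × 10^9 V

2734413 MV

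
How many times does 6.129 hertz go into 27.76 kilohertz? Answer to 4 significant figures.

4529

(27.76 × 10^3) / (6.129) = 4.5293 × 10^3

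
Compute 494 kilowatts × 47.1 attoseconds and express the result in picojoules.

23.2674 picojoules

494 × 10^3 × 47.1 × 10^-18 = 23267.4 × 10^-15 J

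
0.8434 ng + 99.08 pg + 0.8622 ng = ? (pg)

1804.68 pg

In pg:
  0.8434 ng = 0.8434 × 10^3 pg = 843.4
  99.08 pg → 99.08
  0.8622 ng = 0.8622 × 10^3 pg = 862.2
Sum: 843.4 + 99.08 + 862.2 = 1804.68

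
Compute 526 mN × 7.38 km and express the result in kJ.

3.88188 kJ

526 × 10^-3 × 7.38 × 10^3 = 3881.88 J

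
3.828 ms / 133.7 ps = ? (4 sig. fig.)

28630000

(3.828 × 10^-3) / (133.7 × 10^-12) = 0.028631 × 10^9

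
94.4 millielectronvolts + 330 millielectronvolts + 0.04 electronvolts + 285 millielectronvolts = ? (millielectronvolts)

749.4 millielectronvolts

In millielectronvolts:
  94.4 millielectronvolts → 94.4
  330 millielectronvolts → 330
  0.04 electronvolts = 0.04 × 10³ millielectronvolts = 40
  285 millielectronvolts → 285
Sum: 94.4 + 330 + 40 + 285 = 749.4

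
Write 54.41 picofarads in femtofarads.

54410 femtofarads

pico = 1e-12, femto = 1e-15; factor is 1e3.
54.41 × 1e3 = 54410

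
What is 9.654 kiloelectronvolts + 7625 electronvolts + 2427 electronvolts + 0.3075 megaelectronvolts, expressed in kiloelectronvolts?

In kiloelectronvolts:
  9.654 kiloelectronvolts → 9.654
  7625 electronvolts = 7625 × 10^-3 kiloelectronvolts = 7.625
  2427 electronvolts = 2427 × 10^-3 kiloelectronvolts = 2.427
  0.3075 megaelectronvolts = 0.3075 × 10^3 kiloelectronvolts = 307.5
Sum: 9.654 + 7.625 + 2.427 + 307.5 = 327.206

327.206 kiloelectronvolts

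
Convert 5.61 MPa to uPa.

5610000000000 uPa

mega = 10^6, micro = 10^-6; factor is 10^12.
5.61 × 10^12 = 5610000000000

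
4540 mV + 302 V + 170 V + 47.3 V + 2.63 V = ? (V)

526.47 V

In V:
  4540 mV = 4540 × 10⁻³ V = 4.54
  302 V → 302
  170 V → 170
  47.3 V → 47.3
  2.63 V → 2.63
Sum: 4.54 + 302 + 170 + 47.3 + 2.63 = 526.47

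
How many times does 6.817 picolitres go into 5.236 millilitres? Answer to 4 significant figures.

768100000

(5.236 × 10^-3) / (6.817 × 10^-12) = 0.76808 × 10^9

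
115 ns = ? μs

0.115 μs

nano = 1e-9, micro = 1e-6; factor is 1e-3.
115 × 1e-3 = 0.115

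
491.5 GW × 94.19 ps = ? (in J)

491.5 × 10⁹ × 94.19 × 10⁻¹² = 46294.385 × 10⁻³ J

46.294385 J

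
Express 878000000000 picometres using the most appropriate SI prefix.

= 878 × 10⁻³ metres; 10⁻³ is milli.

878 millimetres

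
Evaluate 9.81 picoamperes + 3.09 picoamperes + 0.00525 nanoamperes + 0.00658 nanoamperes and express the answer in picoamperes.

24.73 picoamperes

In picoamperes:
  9.81 picoamperes → 9.81
  3.09 picoamperes → 3.09
  0.00525 nanoamperes = 0.00525e3 picoamperes = 5.25
  0.00658 nanoamperes = 0.00658e3 picoamperes = 6.58
Sum: 9.81 + 3.09 + 5.25 + 6.58 = 24.73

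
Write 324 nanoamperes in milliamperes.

0.000324 milliamperes

nano = 10^-9, milli = 10^-3; factor is 10^-6.
324 × 10^-6 = 0.000324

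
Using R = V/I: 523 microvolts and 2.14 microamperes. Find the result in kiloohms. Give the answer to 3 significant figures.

(523 × 10⁻⁶) / (2.14 × 10⁻⁶) = 244.39 Ω

0.244 kiloohms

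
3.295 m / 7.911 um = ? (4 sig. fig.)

416500

(3.295) / (7.911 × 10^-6) = 0.41651 × 10^6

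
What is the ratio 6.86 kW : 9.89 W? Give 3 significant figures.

(6.86 × 10³) / (9.89) = 0.6936 × 10³

694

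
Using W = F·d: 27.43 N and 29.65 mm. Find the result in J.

27.43 × 29.65 × 10^-3 = 813.2995 × 10^-3 J

0.8132995 J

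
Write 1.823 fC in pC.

0.001823 pC

femto = 1e-15, pico = 1e-12; factor is 1e-3.
1.823 × 1e-3 = 0.001823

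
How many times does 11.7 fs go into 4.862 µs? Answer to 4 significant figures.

(4.862e-6) / (11.7e-15) = 0.41556e9

415600000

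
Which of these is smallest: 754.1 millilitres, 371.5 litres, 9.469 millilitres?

754.1 millilitres = 0.7541 litres
371.5 litres = 371.5 litres
9.469 millilitres = 0.009469 litres

9.469 millilitres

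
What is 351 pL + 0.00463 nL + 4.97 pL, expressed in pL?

360.6 pL

In pL:
  351 pL → 351
  0.00463 nL = 0.00463 × 10³ pL = 4.63
  4.97 pL → 4.97
Sum: 351 + 4.63 + 4.97 = 360.6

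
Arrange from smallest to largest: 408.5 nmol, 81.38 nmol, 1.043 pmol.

1.043 pmol < 81.38 nmol < 408.5 nmol

408.5 nmol = 0.0000004085 mol
81.38 nmol = 0.00000008138 mol
1.043 pmol = 0.000000000001043 mol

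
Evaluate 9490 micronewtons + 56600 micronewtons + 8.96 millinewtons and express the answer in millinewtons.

75.05 millinewtons

In millinewtons:
  9490 micronewtons = 9490 × 10^-3 millinewtons = 9.49
  56600 micronewtons = 56600 × 10^-3 millinewtons = 56.6
  8.96 millinewtons → 8.96
Sum: 9.49 + 56.6 + 8.96 = 75.05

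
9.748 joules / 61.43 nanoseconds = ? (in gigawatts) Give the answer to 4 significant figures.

(9.748) / (61.43 × 10^-9) = 0.158685 × 10^9 W

0.1587 gigawatts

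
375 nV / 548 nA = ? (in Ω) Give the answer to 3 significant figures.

(375 × 10^-9) / (548 × 10^-9) = 0.68431 Ω

0.684 Ω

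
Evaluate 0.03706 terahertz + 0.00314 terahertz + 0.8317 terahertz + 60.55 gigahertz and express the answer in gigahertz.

In gigahertz:
  0.03706 terahertz = 0.03706 × 10^3 gigahertz = 37.06
  0.00314 terahertz = 0.00314 × 10^3 gigahertz = 3.14
  0.8317 terahertz = 0.8317 × 10^3 gigahertz = 831.7
  60.55 gigahertz → 60.55
Sum: 37.06 + 3.14 + 831.7 + 60.55 = 932.45

932.45 gigahertz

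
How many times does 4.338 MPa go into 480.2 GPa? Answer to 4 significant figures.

110700

(480.2 × 10⁹) / (4.338 × 10⁶) = 110.7 × 10³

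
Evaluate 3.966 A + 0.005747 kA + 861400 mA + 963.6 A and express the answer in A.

In A:
  3.966 A → 3.966
  0.005747 kA = 0.005747 × 10^3 A = 5.747
  861400 mA = 861400 × 10^-3 A = 861.4
  963.6 A → 963.6
Sum: 3.966 + 5.747 + 861.4 + 963.6 = 1834.713

1834.713 A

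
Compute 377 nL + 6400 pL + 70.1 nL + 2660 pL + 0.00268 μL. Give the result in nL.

In nL:
  377 nL → 377
  6400 pL = 6400 × 10⁻³ nL = 6.4
  70.1 nL → 70.1
  2660 pL = 2660 × 10⁻³ nL = 2.66
  0.00268 μL = 0.00268 × 10³ nL = 2.68
Sum: 377 + 6.4 + 70.1 + 2.66 + 2.68 = 458.84

458.84 nL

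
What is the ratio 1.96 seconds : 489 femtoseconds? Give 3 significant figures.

(1.96) / (489 × 10^-15) = 0.004008 × 10^15

4010000000000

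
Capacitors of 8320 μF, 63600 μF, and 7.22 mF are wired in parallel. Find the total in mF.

79.14 mF

In mF:
  8320 μF = 8320 × 10⁻³ mF = 8.32
  63600 μF = 63600 × 10⁻³ mF = 63.6
  7.22 mF → 7.22
Sum: 8.32 + 63.6 + 7.22 = 79.14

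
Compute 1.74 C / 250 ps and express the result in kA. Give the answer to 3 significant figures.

6960000 kA

(1.74) / (250 × 10^-12) = 0.00696 × 10^12 A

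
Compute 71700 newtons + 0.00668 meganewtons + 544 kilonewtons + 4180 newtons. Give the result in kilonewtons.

In kilonewtons:
  71700 newtons = 71700e-3 kilonewtons = 71.7
  0.00668 meganewtons = 0.00668e3 kilonewtons = 6.68
  544 kilonewtons → 544
  4180 newtons = 4180e-3 kilonewtons = 4.18
Sum: 71.7 + 6.68 + 544 + 4.18 = 626.56

626.56 kilonewtons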